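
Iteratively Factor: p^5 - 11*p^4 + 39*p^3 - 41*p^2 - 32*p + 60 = (p - 5)*(p^4 - 6*p^3 + 9*p^2 + 4*p - 12) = (p - 5)*(p + 1)*(p^3 - 7*p^2 + 16*p - 12) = (p - 5)*(p - 3)*(p + 1)*(p^2 - 4*p + 4) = (p - 5)*(p - 3)*(p - 2)*(p + 1)*(p - 2)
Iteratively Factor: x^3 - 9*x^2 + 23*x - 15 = (x - 1)*(x^2 - 8*x + 15) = (x - 5)*(x - 1)*(x - 3)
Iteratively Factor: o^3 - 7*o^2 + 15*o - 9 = (o - 3)*(o^2 - 4*o + 3) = (o - 3)*(o - 1)*(o - 3)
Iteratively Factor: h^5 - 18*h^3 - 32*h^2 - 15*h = (h - 5)*(h^4 + 5*h^3 + 7*h^2 + 3*h) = (h - 5)*(h + 1)*(h^3 + 4*h^2 + 3*h) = (h - 5)*(h + 1)*(h + 3)*(h^2 + h) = h*(h - 5)*(h + 1)*(h + 3)*(h + 1)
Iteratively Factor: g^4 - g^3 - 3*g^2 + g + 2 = (g - 1)*(g^3 - 3*g - 2) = (g - 2)*(g - 1)*(g^2 + 2*g + 1) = (g - 2)*(g - 1)*(g + 1)*(g + 1)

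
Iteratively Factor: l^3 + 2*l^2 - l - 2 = (l - 1)*(l^2 + 3*l + 2) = (l - 1)*(l + 2)*(l + 1)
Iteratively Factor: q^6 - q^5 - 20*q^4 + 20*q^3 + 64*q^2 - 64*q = (q)*(q^5 - q^4 - 20*q^3 + 20*q^2 + 64*q - 64) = q*(q + 4)*(q^4 - 5*q^3 + 20*q - 16) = q*(q + 2)*(q + 4)*(q^3 - 7*q^2 + 14*q - 8) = q*(q - 1)*(q + 2)*(q + 4)*(q^2 - 6*q + 8) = q*(q - 4)*(q - 1)*(q + 2)*(q + 4)*(q - 2)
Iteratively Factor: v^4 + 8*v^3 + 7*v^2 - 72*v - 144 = (v - 3)*(v^3 + 11*v^2 + 40*v + 48) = (v - 3)*(v + 4)*(v^2 + 7*v + 12) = (v - 3)*(v + 3)*(v + 4)*(v + 4)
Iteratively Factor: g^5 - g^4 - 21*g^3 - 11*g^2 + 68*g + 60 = (g + 2)*(g^4 - 3*g^3 - 15*g^2 + 19*g + 30) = (g + 1)*(g + 2)*(g^3 - 4*g^2 - 11*g + 30) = (g - 2)*(g + 1)*(g + 2)*(g^2 - 2*g - 15) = (g - 5)*(g - 2)*(g + 1)*(g + 2)*(g + 3)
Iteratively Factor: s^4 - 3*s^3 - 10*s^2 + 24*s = (s)*(s^3 - 3*s^2 - 10*s + 24) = s*(s - 2)*(s^2 - s - 12) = s*(s - 2)*(s + 3)*(s - 4)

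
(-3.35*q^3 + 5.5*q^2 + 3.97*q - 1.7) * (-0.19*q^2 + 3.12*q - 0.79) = 0.6365*q^5 - 11.497*q^4 + 19.0522*q^3 + 8.3644*q^2 - 8.4403*q + 1.343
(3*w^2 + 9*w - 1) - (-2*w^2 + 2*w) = 5*w^2 + 7*w - 1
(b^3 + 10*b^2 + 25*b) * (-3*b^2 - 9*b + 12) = -3*b^5 - 39*b^4 - 153*b^3 - 105*b^2 + 300*b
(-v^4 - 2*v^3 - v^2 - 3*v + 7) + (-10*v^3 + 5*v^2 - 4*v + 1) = -v^4 - 12*v^3 + 4*v^2 - 7*v + 8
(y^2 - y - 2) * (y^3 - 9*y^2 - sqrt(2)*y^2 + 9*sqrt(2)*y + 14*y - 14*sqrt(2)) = y^5 - 10*y^4 - sqrt(2)*y^4 + 10*sqrt(2)*y^3 + 21*y^3 - 21*sqrt(2)*y^2 + 4*y^2 - 28*y - 4*sqrt(2)*y + 28*sqrt(2)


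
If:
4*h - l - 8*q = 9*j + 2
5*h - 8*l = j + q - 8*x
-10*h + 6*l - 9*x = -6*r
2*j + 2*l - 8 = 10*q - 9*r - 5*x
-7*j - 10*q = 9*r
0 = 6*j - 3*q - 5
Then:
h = 70073/161127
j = 84538/161127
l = -7052/161127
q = -99469/161127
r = 134308/483381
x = -52714/161127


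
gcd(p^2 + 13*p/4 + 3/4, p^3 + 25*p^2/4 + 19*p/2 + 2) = p + 1/4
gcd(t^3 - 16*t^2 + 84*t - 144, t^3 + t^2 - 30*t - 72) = t - 6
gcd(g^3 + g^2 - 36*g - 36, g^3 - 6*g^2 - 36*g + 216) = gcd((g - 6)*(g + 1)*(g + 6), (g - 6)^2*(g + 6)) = g^2 - 36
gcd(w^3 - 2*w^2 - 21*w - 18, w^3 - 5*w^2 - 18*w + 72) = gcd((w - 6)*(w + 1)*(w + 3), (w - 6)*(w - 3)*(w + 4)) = w - 6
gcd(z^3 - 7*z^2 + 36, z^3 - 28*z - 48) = z^2 - 4*z - 12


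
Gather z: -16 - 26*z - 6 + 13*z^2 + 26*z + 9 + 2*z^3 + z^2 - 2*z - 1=2*z^3 + 14*z^2 - 2*z - 14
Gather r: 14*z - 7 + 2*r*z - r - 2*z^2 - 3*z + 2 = r*(2*z - 1) - 2*z^2 + 11*z - 5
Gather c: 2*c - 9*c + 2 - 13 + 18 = 7 - 7*c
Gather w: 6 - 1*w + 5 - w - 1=10 - 2*w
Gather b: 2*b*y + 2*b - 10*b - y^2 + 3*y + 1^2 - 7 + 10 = b*(2*y - 8) - y^2 + 3*y + 4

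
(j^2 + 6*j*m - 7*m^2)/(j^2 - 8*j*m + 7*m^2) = (j + 7*m)/(j - 7*m)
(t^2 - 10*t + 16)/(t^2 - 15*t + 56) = (t - 2)/(t - 7)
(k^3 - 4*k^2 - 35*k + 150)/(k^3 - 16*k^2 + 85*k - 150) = (k + 6)/(k - 6)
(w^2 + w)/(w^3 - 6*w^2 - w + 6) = w/(w^2 - 7*w + 6)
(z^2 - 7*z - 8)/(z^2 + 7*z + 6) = (z - 8)/(z + 6)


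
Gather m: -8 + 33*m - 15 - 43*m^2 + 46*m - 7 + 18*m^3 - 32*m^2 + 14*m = 18*m^3 - 75*m^2 + 93*m - 30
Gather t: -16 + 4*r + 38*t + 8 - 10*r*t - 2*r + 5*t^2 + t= 2*r + 5*t^2 + t*(39 - 10*r) - 8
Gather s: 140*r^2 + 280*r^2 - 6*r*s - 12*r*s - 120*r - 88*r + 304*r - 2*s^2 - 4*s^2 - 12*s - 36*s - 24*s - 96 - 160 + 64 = 420*r^2 + 96*r - 6*s^2 + s*(-18*r - 72) - 192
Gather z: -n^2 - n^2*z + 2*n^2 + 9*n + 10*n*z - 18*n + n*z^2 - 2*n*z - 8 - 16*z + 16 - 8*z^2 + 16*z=n^2 - 9*n + z^2*(n - 8) + z*(-n^2 + 8*n) + 8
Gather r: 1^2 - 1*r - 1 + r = 0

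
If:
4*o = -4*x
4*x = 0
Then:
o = 0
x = 0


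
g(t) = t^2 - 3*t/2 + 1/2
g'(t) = 2*t - 3/2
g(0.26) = 0.18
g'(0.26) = -0.98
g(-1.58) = 5.37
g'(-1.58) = -4.66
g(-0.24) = 0.92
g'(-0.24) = -1.98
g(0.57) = -0.03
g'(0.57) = -0.36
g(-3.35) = 16.75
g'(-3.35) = -8.20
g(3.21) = 5.99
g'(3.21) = 4.92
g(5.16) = 19.39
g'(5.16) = 8.82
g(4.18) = 11.70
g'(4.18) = 6.86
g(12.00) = 126.50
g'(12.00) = 22.50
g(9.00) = 68.00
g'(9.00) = 16.50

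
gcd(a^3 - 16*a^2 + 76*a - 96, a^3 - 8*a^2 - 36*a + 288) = a^2 - 14*a + 48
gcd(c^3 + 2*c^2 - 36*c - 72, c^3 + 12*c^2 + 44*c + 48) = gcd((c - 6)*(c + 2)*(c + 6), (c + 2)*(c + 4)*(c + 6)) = c^2 + 8*c + 12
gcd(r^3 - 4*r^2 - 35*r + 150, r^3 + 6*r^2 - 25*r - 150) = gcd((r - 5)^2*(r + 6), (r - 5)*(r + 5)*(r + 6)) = r^2 + r - 30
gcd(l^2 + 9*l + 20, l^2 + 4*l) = l + 4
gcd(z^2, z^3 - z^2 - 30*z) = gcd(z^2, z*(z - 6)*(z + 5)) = z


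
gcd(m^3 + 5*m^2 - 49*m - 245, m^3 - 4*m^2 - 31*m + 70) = m^2 - 2*m - 35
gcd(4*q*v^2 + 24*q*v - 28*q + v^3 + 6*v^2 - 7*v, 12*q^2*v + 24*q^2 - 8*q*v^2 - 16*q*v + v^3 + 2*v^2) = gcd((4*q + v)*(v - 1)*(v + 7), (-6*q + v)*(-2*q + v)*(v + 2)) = 1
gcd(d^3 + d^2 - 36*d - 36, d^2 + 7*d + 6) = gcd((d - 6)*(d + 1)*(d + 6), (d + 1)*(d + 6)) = d^2 + 7*d + 6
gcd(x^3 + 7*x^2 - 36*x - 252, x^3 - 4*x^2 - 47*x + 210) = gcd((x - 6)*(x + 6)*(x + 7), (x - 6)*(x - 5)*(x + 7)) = x^2 + x - 42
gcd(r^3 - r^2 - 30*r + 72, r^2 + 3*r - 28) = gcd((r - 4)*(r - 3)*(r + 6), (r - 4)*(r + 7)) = r - 4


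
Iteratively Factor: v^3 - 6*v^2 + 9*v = (v)*(v^2 - 6*v + 9) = v*(v - 3)*(v - 3)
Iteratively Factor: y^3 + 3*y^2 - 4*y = (y - 1)*(y^2 + 4*y) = y*(y - 1)*(y + 4)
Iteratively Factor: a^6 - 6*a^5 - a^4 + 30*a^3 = (a)*(a^5 - 6*a^4 - a^3 + 30*a^2) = a^2*(a^4 - 6*a^3 - a^2 + 30*a) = a^2*(a - 5)*(a^3 - a^2 - 6*a) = a^2*(a - 5)*(a - 3)*(a^2 + 2*a) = a^3*(a - 5)*(a - 3)*(a + 2)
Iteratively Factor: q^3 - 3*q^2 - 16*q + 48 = (q - 4)*(q^2 + q - 12) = (q - 4)*(q + 4)*(q - 3)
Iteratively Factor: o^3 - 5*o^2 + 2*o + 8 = (o - 2)*(o^2 - 3*o - 4) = (o - 2)*(o + 1)*(o - 4)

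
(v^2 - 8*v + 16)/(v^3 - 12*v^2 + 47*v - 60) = (v - 4)/(v^2 - 8*v + 15)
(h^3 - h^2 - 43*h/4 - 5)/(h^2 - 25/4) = (2*h^2 - 7*h - 4)/(2*h - 5)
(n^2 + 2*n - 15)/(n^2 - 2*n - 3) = (n + 5)/(n + 1)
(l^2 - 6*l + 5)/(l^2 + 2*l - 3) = (l - 5)/(l + 3)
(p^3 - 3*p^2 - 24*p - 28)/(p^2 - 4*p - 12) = (p^2 - 5*p - 14)/(p - 6)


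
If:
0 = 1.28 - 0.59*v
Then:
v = 2.17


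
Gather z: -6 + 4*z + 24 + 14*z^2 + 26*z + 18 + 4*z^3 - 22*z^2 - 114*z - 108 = 4*z^3 - 8*z^2 - 84*z - 72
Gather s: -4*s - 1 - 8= -4*s - 9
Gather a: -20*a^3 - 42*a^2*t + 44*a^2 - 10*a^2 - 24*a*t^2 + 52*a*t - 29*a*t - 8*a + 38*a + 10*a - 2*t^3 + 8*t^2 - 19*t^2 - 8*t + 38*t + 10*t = -20*a^3 + a^2*(34 - 42*t) + a*(-24*t^2 + 23*t + 40) - 2*t^3 - 11*t^2 + 40*t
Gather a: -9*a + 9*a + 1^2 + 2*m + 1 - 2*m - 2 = 0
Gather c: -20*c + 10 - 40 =-20*c - 30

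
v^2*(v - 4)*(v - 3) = v^4 - 7*v^3 + 12*v^2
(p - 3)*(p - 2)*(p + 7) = p^3 + 2*p^2 - 29*p + 42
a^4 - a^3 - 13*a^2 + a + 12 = (a - 4)*(a - 1)*(a + 1)*(a + 3)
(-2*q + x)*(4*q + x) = -8*q^2 + 2*q*x + x^2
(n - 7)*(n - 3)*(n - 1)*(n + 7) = n^4 - 4*n^3 - 46*n^2 + 196*n - 147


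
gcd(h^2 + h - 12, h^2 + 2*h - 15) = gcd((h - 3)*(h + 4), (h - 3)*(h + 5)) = h - 3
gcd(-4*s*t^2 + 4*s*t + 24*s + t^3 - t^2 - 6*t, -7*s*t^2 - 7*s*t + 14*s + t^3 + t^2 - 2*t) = t + 2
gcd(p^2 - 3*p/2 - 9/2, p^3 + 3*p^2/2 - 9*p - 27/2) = p^2 - 3*p/2 - 9/2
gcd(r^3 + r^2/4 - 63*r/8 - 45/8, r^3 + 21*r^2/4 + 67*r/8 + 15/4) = r^2 + 13*r/4 + 15/8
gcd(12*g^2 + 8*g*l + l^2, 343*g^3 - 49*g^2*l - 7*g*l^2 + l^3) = 1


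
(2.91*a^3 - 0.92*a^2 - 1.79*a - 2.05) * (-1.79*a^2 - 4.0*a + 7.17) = -5.2089*a^5 - 9.9932*a^4 + 27.7488*a^3 + 4.2331*a^2 - 4.6343*a - 14.6985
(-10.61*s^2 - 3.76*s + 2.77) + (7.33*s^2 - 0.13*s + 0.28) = -3.28*s^2 - 3.89*s + 3.05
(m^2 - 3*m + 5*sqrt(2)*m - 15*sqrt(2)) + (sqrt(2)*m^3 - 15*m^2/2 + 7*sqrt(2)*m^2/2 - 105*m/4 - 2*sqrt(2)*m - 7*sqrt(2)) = sqrt(2)*m^3 - 13*m^2/2 + 7*sqrt(2)*m^2/2 - 117*m/4 + 3*sqrt(2)*m - 22*sqrt(2)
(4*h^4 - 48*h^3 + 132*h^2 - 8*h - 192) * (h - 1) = 4*h^5 - 52*h^4 + 180*h^3 - 140*h^2 - 184*h + 192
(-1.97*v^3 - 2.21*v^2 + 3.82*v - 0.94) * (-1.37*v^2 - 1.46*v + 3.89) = 2.6989*v^5 + 5.9039*v^4 - 9.6701*v^3 - 12.8863*v^2 + 16.2322*v - 3.6566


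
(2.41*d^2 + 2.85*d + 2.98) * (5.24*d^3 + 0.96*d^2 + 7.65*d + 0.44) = 12.6284*d^5 + 17.2476*d^4 + 36.7877*d^3 + 25.7237*d^2 + 24.051*d + 1.3112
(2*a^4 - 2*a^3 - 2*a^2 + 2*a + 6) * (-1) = -2*a^4 + 2*a^3 + 2*a^2 - 2*a - 6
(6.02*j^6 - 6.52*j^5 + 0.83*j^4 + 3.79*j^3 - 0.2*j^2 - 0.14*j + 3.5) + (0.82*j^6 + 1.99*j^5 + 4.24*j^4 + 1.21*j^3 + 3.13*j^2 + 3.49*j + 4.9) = 6.84*j^6 - 4.53*j^5 + 5.07*j^4 + 5.0*j^3 + 2.93*j^2 + 3.35*j + 8.4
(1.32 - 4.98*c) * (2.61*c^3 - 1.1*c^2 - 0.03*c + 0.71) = -12.9978*c^4 + 8.9232*c^3 - 1.3026*c^2 - 3.5754*c + 0.9372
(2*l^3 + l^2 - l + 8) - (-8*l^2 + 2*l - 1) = 2*l^3 + 9*l^2 - 3*l + 9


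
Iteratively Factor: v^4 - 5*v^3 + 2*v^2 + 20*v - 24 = (v + 2)*(v^3 - 7*v^2 + 16*v - 12) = (v - 3)*(v + 2)*(v^2 - 4*v + 4) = (v - 3)*(v - 2)*(v + 2)*(v - 2)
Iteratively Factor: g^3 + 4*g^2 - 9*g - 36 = (g - 3)*(g^2 + 7*g + 12) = (g - 3)*(g + 4)*(g + 3)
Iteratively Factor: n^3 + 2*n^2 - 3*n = (n - 1)*(n^2 + 3*n) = (n - 1)*(n + 3)*(n)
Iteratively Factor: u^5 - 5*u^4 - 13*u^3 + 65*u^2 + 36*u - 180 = (u + 3)*(u^4 - 8*u^3 + 11*u^2 + 32*u - 60) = (u - 5)*(u + 3)*(u^3 - 3*u^2 - 4*u + 12) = (u - 5)*(u - 2)*(u + 3)*(u^2 - u - 6) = (u - 5)*(u - 2)*(u + 2)*(u + 3)*(u - 3)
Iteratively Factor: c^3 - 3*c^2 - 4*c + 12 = (c - 2)*(c^2 - c - 6) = (c - 2)*(c + 2)*(c - 3)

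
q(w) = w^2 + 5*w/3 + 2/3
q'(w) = 2*w + 5/3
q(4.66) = 30.15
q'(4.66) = 10.99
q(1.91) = 7.50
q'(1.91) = 5.49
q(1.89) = 7.39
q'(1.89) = 5.45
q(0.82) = 2.71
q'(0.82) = 3.31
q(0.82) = 2.71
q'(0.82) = 3.31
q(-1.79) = 0.89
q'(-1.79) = -1.91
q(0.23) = 1.10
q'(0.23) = 2.13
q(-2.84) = 4.00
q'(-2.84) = -4.01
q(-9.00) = 66.67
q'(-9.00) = -16.33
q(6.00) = 46.67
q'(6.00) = 13.67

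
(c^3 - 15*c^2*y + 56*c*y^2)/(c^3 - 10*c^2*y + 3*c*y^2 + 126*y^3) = c*(-c + 8*y)/(-c^2 + 3*c*y + 18*y^2)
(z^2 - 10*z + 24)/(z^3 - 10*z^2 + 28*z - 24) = (z - 4)/(z^2 - 4*z + 4)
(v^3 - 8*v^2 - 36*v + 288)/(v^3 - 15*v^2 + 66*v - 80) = (v^2 - 36)/(v^2 - 7*v + 10)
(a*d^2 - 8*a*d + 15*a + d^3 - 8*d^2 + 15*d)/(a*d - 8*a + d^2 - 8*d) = (d^2 - 8*d + 15)/(d - 8)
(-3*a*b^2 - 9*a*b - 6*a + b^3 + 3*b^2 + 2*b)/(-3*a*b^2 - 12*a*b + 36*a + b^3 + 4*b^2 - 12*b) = (b^2 + 3*b + 2)/(b^2 + 4*b - 12)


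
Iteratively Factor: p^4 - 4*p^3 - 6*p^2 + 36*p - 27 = (p - 3)*(p^3 - p^2 - 9*p + 9) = (p - 3)*(p - 1)*(p^2 - 9) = (p - 3)^2*(p - 1)*(p + 3)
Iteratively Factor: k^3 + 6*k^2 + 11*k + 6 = (k + 2)*(k^2 + 4*k + 3) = (k + 2)*(k + 3)*(k + 1)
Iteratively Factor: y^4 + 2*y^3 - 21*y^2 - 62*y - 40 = (y - 5)*(y^3 + 7*y^2 + 14*y + 8) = (y - 5)*(y + 4)*(y^2 + 3*y + 2) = (y - 5)*(y + 1)*(y + 4)*(y + 2)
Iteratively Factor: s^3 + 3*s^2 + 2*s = (s + 2)*(s^2 + s) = s*(s + 2)*(s + 1)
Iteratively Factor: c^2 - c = (c - 1)*(c)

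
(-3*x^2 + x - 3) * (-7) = 21*x^2 - 7*x + 21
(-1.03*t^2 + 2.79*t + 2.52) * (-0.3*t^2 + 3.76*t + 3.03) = 0.309*t^4 - 4.7098*t^3 + 6.6135*t^2 + 17.9289*t + 7.6356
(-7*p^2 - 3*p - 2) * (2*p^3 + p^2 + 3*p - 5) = -14*p^5 - 13*p^4 - 28*p^3 + 24*p^2 + 9*p + 10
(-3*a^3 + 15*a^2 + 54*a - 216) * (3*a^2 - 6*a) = -9*a^5 + 63*a^4 + 72*a^3 - 972*a^2 + 1296*a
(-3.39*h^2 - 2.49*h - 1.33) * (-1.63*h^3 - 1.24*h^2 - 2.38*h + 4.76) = 5.5257*h^5 + 8.2623*h^4 + 13.3237*h^3 - 8.561*h^2 - 8.687*h - 6.3308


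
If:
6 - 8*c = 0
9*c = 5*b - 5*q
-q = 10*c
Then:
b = -123/20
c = 3/4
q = -15/2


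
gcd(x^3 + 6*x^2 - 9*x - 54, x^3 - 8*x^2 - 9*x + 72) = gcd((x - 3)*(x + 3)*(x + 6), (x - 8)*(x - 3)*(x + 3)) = x^2 - 9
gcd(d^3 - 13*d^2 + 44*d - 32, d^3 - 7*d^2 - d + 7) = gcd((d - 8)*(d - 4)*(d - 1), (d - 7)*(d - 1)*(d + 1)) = d - 1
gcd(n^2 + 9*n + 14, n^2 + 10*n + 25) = 1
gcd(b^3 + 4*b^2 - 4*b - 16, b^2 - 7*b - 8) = 1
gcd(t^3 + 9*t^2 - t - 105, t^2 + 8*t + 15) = t + 5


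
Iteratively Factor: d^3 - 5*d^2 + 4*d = (d - 1)*(d^2 - 4*d) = (d - 4)*(d - 1)*(d)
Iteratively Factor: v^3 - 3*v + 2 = (v + 2)*(v^2 - 2*v + 1) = (v - 1)*(v + 2)*(v - 1)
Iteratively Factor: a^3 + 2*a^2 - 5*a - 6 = (a - 2)*(a^2 + 4*a + 3) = (a - 2)*(a + 1)*(a + 3)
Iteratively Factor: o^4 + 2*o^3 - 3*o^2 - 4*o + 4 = (o - 1)*(o^3 + 3*o^2 - 4) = (o - 1)^2*(o^2 + 4*o + 4) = (o - 1)^2*(o + 2)*(o + 2)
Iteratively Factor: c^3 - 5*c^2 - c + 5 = (c - 5)*(c^2 - 1) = (c - 5)*(c - 1)*(c + 1)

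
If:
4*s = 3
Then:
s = 3/4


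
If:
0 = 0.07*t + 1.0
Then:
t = -14.29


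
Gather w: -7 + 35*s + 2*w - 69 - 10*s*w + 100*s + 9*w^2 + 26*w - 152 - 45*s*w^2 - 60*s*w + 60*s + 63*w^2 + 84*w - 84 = 195*s + w^2*(72 - 45*s) + w*(112 - 70*s) - 312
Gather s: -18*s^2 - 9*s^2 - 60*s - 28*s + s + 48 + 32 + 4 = -27*s^2 - 87*s + 84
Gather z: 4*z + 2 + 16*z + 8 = 20*z + 10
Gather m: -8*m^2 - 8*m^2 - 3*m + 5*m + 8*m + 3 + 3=-16*m^2 + 10*m + 6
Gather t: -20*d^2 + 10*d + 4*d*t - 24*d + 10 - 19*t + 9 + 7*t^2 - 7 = -20*d^2 - 14*d + 7*t^2 + t*(4*d - 19) + 12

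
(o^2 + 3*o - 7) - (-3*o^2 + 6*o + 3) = 4*o^2 - 3*o - 10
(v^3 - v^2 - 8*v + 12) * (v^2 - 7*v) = v^5 - 8*v^4 - v^3 + 68*v^2 - 84*v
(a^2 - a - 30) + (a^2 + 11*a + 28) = 2*a^2 + 10*a - 2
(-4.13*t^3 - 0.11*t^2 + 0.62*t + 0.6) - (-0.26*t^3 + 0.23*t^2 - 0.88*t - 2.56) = -3.87*t^3 - 0.34*t^2 + 1.5*t + 3.16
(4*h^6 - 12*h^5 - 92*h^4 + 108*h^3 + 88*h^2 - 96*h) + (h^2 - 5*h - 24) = 4*h^6 - 12*h^5 - 92*h^4 + 108*h^3 + 89*h^2 - 101*h - 24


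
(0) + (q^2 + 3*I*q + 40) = q^2 + 3*I*q + 40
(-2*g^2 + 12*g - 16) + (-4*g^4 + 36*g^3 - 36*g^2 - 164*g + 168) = -4*g^4 + 36*g^3 - 38*g^2 - 152*g + 152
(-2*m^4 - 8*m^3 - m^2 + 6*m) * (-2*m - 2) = 4*m^5 + 20*m^4 + 18*m^3 - 10*m^2 - 12*m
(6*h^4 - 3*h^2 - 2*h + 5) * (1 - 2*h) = -12*h^5 + 6*h^4 + 6*h^3 + h^2 - 12*h + 5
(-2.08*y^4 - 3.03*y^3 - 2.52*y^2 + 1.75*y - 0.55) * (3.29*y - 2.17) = -6.8432*y^5 - 5.4551*y^4 - 1.7157*y^3 + 11.2259*y^2 - 5.607*y + 1.1935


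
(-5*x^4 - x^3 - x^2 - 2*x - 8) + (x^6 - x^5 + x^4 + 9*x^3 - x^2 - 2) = x^6 - x^5 - 4*x^4 + 8*x^3 - 2*x^2 - 2*x - 10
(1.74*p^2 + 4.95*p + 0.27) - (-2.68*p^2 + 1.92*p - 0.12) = 4.42*p^2 + 3.03*p + 0.39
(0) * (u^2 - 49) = 0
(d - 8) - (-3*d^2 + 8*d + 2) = 3*d^2 - 7*d - 10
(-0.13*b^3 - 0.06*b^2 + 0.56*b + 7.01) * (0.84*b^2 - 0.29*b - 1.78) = -0.1092*b^5 - 0.0127*b^4 + 0.7192*b^3 + 5.8328*b^2 - 3.0297*b - 12.4778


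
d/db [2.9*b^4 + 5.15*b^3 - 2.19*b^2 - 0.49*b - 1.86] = 11.6*b^3 + 15.45*b^2 - 4.38*b - 0.49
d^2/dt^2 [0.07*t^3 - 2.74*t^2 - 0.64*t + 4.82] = 0.42*t - 5.48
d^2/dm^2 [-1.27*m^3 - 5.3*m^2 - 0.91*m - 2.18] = -7.62*m - 10.6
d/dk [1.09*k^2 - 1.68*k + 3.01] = 2.18*k - 1.68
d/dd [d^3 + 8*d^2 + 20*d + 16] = 3*d^2 + 16*d + 20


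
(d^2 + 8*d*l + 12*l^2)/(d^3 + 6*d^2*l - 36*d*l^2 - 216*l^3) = (d + 2*l)/(d^2 - 36*l^2)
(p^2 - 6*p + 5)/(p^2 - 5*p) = (p - 1)/p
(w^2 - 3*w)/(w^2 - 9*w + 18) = w/(w - 6)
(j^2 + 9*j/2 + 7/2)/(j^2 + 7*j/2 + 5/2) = (2*j + 7)/(2*j + 5)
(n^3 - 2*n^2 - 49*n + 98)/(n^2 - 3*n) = (n^3 - 2*n^2 - 49*n + 98)/(n*(n - 3))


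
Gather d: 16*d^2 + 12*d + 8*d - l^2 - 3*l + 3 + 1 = 16*d^2 + 20*d - l^2 - 3*l + 4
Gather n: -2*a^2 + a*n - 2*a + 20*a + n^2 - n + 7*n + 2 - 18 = -2*a^2 + 18*a + n^2 + n*(a + 6) - 16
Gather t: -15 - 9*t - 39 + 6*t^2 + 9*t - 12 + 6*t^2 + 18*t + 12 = 12*t^2 + 18*t - 54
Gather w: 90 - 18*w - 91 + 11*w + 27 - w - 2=24 - 8*w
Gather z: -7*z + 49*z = 42*z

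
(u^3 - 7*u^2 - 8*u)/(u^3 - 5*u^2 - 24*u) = (u + 1)/(u + 3)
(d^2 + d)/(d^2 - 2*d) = (d + 1)/(d - 2)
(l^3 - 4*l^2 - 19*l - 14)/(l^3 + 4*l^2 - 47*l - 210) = (l^2 + 3*l + 2)/(l^2 + 11*l + 30)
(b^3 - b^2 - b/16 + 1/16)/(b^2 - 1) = (b^2 - 1/16)/(b + 1)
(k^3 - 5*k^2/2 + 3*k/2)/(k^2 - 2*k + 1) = k*(2*k - 3)/(2*(k - 1))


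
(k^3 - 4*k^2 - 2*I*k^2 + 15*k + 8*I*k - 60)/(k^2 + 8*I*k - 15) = (k^2 - k*(4 + 5*I) + 20*I)/(k + 5*I)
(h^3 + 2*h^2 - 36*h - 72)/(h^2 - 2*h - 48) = (h^2 - 4*h - 12)/(h - 8)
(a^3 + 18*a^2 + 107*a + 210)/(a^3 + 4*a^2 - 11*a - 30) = (a^2 + 13*a + 42)/(a^2 - a - 6)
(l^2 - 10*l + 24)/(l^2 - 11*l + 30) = (l - 4)/(l - 5)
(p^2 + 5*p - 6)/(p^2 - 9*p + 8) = (p + 6)/(p - 8)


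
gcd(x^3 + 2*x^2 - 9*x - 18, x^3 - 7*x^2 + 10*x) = 1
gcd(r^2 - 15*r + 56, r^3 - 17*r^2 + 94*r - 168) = r - 7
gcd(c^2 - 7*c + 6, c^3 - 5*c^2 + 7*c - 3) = c - 1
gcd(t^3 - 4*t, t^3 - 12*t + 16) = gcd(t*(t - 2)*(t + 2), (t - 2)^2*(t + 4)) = t - 2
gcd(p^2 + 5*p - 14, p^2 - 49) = p + 7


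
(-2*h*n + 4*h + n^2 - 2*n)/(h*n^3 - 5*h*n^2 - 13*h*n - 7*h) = (2*h*n - 4*h - n^2 + 2*n)/(h*(-n^3 + 5*n^2 + 13*n + 7))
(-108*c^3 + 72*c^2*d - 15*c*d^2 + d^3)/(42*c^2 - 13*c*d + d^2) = (-18*c^2 + 9*c*d - d^2)/(7*c - d)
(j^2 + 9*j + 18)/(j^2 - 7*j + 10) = (j^2 + 9*j + 18)/(j^2 - 7*j + 10)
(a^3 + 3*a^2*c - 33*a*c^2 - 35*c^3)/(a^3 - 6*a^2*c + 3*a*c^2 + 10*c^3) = (a + 7*c)/(a - 2*c)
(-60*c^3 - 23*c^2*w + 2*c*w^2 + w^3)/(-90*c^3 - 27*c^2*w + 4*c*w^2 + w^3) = (4*c + w)/(6*c + w)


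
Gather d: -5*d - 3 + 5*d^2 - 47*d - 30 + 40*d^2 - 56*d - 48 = 45*d^2 - 108*d - 81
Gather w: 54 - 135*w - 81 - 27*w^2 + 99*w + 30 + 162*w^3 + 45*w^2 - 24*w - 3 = 162*w^3 + 18*w^2 - 60*w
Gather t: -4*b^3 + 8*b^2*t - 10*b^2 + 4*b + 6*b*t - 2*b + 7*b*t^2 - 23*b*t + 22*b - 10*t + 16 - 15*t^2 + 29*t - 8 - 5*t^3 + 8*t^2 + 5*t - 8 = -4*b^3 - 10*b^2 + 24*b - 5*t^3 + t^2*(7*b - 7) + t*(8*b^2 - 17*b + 24)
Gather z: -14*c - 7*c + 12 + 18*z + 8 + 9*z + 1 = -21*c + 27*z + 21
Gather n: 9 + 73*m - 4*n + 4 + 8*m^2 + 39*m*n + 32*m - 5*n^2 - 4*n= 8*m^2 + 105*m - 5*n^2 + n*(39*m - 8) + 13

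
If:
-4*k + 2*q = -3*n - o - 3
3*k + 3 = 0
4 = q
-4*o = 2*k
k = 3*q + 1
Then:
No Solution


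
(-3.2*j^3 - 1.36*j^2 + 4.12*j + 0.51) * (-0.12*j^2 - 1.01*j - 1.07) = 0.384*j^5 + 3.3952*j^4 + 4.3032*j^3 - 2.7672*j^2 - 4.9235*j - 0.5457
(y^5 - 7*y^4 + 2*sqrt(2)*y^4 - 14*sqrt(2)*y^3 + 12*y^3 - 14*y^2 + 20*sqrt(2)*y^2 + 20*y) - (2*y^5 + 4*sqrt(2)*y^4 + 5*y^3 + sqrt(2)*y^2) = -y^5 - 7*y^4 - 2*sqrt(2)*y^4 - 14*sqrt(2)*y^3 + 7*y^3 - 14*y^2 + 19*sqrt(2)*y^2 + 20*y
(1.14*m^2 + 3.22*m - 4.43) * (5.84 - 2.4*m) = -2.736*m^3 - 1.0704*m^2 + 29.4368*m - 25.8712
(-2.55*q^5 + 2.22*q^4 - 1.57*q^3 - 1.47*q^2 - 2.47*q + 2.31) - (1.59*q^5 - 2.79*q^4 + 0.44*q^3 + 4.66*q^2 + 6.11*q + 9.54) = -4.14*q^5 + 5.01*q^4 - 2.01*q^3 - 6.13*q^2 - 8.58*q - 7.23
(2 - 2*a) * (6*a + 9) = -12*a^2 - 6*a + 18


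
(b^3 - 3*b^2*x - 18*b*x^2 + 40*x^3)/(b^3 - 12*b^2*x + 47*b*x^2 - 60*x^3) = (b^2 + 2*b*x - 8*x^2)/(b^2 - 7*b*x + 12*x^2)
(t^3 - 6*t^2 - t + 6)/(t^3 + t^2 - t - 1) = (t - 6)/(t + 1)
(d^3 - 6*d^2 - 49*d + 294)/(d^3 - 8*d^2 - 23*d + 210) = (d + 7)/(d + 5)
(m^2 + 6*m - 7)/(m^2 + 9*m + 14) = (m - 1)/(m + 2)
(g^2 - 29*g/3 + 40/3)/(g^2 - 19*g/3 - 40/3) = (3*g - 5)/(3*g + 5)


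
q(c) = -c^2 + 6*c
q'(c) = 6 - 2*c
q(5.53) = 2.60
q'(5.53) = -5.06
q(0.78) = 4.07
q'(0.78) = 4.44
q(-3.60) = -34.56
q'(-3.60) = 13.20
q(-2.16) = -17.63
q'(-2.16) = 10.32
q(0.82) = 4.25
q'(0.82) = 4.36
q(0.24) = 1.38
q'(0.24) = 5.52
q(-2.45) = -20.70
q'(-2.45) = 10.90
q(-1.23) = -8.89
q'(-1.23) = 8.46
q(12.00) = -72.00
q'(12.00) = -18.00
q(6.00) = 0.00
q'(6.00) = -6.00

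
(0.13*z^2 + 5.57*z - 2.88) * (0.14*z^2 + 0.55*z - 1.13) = 0.0182*z^4 + 0.8513*z^3 + 2.5134*z^2 - 7.8781*z + 3.2544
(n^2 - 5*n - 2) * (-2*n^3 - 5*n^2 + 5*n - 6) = -2*n^5 + 5*n^4 + 34*n^3 - 21*n^2 + 20*n + 12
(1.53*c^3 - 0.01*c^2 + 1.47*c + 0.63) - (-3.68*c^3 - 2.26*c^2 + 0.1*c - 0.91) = 5.21*c^3 + 2.25*c^2 + 1.37*c + 1.54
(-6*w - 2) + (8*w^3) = 8*w^3 - 6*w - 2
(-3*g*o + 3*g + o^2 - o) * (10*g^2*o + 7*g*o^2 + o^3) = -30*g^3*o^2 + 30*g^3*o - 11*g^2*o^3 + 11*g^2*o^2 + 4*g*o^4 - 4*g*o^3 + o^5 - o^4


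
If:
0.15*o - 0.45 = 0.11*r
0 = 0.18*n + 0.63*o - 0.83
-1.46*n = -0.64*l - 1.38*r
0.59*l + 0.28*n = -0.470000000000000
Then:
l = -0.04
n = -1.60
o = 1.77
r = -1.67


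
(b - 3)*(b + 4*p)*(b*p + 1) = b^3*p + 4*b^2*p^2 - 3*b^2*p + b^2 - 12*b*p^2 + 4*b*p - 3*b - 12*p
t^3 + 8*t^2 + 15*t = t*(t + 3)*(t + 5)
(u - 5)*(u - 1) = u^2 - 6*u + 5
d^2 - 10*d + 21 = (d - 7)*(d - 3)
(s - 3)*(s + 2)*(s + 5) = s^3 + 4*s^2 - 11*s - 30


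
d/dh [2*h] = 2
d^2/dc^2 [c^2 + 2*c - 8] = 2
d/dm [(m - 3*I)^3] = 3*(m - 3*I)^2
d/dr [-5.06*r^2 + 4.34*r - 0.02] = 4.34 - 10.12*r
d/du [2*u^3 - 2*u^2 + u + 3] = 6*u^2 - 4*u + 1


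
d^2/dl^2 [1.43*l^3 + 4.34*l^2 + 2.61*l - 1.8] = 8.58*l + 8.68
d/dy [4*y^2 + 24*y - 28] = 8*y + 24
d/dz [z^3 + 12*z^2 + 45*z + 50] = 3*z^2 + 24*z + 45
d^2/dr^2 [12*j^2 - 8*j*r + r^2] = 2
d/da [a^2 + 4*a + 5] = 2*a + 4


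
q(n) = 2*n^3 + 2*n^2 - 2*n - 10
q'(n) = 6*n^2 + 4*n - 2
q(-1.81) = -11.69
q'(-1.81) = 10.42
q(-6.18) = -393.31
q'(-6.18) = 202.43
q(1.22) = -5.83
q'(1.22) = 11.81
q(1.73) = 2.88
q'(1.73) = 22.88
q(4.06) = 148.69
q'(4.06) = 113.14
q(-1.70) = -10.65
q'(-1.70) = 8.54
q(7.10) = 792.44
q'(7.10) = 328.86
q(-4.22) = -116.25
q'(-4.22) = 87.97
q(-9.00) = -1288.00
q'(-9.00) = 448.00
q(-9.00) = -1288.00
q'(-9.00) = 448.00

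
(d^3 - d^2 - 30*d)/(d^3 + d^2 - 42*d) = (d + 5)/(d + 7)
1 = 1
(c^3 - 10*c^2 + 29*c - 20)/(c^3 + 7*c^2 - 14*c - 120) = (c^2 - 6*c + 5)/(c^2 + 11*c + 30)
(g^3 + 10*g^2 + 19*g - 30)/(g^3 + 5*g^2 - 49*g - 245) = (g^2 + 5*g - 6)/(g^2 - 49)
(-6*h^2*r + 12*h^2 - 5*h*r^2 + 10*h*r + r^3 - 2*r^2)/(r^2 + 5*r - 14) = (-6*h^2 - 5*h*r + r^2)/(r + 7)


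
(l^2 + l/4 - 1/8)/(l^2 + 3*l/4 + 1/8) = (4*l - 1)/(4*l + 1)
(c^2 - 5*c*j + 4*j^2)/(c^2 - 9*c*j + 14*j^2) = (c^2 - 5*c*j + 4*j^2)/(c^2 - 9*c*j + 14*j^2)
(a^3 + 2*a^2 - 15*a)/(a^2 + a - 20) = a*(a - 3)/(a - 4)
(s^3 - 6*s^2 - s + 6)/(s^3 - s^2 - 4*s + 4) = (s^2 - 5*s - 6)/(s^2 - 4)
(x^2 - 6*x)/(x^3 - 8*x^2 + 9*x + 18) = x/(x^2 - 2*x - 3)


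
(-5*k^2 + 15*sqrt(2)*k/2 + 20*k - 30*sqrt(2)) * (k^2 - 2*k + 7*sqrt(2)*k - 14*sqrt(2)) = -5*k^4 - 55*sqrt(2)*k^3/2 + 30*k^3 + 65*k^2 + 165*sqrt(2)*k^2 - 630*k - 220*sqrt(2)*k + 840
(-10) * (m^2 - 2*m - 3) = -10*m^2 + 20*m + 30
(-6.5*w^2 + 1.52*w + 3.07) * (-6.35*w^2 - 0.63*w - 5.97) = 41.275*w^4 - 5.557*w^3 + 18.3529*w^2 - 11.0085*w - 18.3279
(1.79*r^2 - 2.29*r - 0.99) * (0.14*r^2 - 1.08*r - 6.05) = 0.2506*r^4 - 2.2538*r^3 - 8.4949*r^2 + 14.9237*r + 5.9895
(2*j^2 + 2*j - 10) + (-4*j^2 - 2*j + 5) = -2*j^2 - 5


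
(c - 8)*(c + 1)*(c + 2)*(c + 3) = c^4 - 2*c^3 - 37*c^2 - 82*c - 48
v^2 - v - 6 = (v - 3)*(v + 2)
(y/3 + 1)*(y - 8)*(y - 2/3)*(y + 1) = y^4/3 - 14*y^3/9 - 79*y^2/9 - 14*y/9 + 16/3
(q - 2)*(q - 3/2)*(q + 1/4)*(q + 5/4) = q^4 - 2*q^3 - 31*q^2/16 + 109*q/32 + 15/16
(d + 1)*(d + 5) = d^2 + 6*d + 5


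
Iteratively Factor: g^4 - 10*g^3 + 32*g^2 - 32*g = (g - 4)*(g^3 - 6*g^2 + 8*g) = (g - 4)^2*(g^2 - 2*g) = g*(g - 4)^2*(g - 2)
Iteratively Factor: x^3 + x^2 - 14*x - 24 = (x + 2)*(x^2 - x - 12) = (x - 4)*(x + 2)*(x + 3)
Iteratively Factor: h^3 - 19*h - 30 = (h - 5)*(h^2 + 5*h + 6) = (h - 5)*(h + 2)*(h + 3)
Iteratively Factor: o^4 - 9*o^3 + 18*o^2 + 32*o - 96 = (o - 4)*(o^3 - 5*o^2 - 2*o + 24) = (o - 4)*(o - 3)*(o^2 - 2*o - 8) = (o - 4)^2*(o - 3)*(o + 2)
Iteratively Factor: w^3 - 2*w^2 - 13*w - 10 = (w + 2)*(w^2 - 4*w - 5) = (w + 1)*(w + 2)*(w - 5)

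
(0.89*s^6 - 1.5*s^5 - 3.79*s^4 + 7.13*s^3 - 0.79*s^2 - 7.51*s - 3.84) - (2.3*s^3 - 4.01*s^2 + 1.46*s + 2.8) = 0.89*s^6 - 1.5*s^5 - 3.79*s^4 + 4.83*s^3 + 3.22*s^2 - 8.97*s - 6.64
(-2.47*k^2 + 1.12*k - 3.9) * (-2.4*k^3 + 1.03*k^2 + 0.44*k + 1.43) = 5.928*k^5 - 5.2321*k^4 + 9.4268*k^3 - 7.0563*k^2 - 0.1144*k - 5.577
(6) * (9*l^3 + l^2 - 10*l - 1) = 54*l^3 + 6*l^2 - 60*l - 6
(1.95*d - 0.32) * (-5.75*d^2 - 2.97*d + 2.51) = -11.2125*d^3 - 3.9515*d^2 + 5.8449*d - 0.8032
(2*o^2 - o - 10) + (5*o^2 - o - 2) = 7*o^2 - 2*o - 12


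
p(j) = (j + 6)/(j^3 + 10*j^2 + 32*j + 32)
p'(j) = (j + 6)*(-3*j^2 - 20*j - 32)/(j^3 + 10*j^2 + 32*j + 32)^2 + 1/(j^3 + 10*j^2 + 32*j + 32) = 2*(-j^2 - 10*j - 20)/(j^5 + 16*j^4 + 100*j^3 + 304*j^2 + 448*j + 256)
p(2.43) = 0.05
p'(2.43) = -0.02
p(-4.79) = -0.69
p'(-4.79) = -2.58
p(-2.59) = -2.91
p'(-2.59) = -1.66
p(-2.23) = -5.23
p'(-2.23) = -18.22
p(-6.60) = 0.02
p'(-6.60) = -0.01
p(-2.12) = -9.15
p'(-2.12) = -68.86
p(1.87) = 0.06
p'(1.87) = -0.03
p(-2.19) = -6.12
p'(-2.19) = -27.06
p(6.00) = 0.02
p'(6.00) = 0.00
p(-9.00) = 0.02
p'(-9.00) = 0.00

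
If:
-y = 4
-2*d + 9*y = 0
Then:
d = -18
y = -4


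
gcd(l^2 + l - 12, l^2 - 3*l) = l - 3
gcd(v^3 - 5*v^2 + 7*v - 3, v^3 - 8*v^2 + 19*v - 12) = v^2 - 4*v + 3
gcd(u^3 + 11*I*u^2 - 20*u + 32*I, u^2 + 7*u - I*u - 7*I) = u - I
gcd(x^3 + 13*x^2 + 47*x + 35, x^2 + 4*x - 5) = x + 5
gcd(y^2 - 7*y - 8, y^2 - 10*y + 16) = y - 8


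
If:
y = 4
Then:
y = 4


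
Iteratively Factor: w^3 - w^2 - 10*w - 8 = (w - 4)*(w^2 + 3*w + 2) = (w - 4)*(w + 2)*(w + 1)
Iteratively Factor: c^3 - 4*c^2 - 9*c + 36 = (c - 3)*(c^2 - c - 12) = (c - 4)*(c - 3)*(c + 3)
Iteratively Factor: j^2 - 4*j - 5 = (j + 1)*(j - 5)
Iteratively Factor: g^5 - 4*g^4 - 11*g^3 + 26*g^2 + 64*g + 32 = (g + 1)*(g^4 - 5*g^3 - 6*g^2 + 32*g + 32) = (g - 4)*(g + 1)*(g^3 - g^2 - 10*g - 8) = (g - 4)*(g + 1)^2*(g^2 - 2*g - 8) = (g - 4)^2*(g + 1)^2*(g + 2)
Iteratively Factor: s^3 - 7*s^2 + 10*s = (s - 5)*(s^2 - 2*s) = s*(s - 5)*(s - 2)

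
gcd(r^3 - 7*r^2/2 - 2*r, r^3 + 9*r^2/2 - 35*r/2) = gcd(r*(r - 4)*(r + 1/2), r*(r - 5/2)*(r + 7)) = r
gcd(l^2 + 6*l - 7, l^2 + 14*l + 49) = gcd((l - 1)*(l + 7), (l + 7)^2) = l + 7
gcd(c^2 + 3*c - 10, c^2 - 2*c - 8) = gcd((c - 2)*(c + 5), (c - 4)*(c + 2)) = 1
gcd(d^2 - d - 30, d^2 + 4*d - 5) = d + 5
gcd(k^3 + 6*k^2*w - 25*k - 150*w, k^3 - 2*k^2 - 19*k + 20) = k - 5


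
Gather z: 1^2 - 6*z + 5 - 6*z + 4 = 10 - 12*z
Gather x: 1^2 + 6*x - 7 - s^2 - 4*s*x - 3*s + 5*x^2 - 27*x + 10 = -s^2 - 3*s + 5*x^2 + x*(-4*s - 21) + 4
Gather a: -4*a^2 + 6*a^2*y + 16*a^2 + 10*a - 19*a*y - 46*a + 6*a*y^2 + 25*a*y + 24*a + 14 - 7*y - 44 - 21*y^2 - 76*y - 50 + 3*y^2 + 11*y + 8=a^2*(6*y + 12) + a*(6*y^2 + 6*y - 12) - 18*y^2 - 72*y - 72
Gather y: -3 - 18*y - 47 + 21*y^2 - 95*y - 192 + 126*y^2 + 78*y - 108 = 147*y^2 - 35*y - 350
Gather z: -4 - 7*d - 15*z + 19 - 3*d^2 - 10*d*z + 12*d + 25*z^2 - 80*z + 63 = -3*d^2 + 5*d + 25*z^2 + z*(-10*d - 95) + 78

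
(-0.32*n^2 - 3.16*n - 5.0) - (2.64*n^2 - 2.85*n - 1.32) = -2.96*n^2 - 0.31*n - 3.68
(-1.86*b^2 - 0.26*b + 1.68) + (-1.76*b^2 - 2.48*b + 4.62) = -3.62*b^2 - 2.74*b + 6.3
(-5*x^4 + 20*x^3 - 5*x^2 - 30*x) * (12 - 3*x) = 15*x^5 - 120*x^4 + 255*x^3 + 30*x^2 - 360*x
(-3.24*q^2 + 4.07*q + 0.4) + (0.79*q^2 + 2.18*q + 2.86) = -2.45*q^2 + 6.25*q + 3.26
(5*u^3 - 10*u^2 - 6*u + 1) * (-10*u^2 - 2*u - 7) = -50*u^5 + 90*u^4 + 45*u^3 + 72*u^2 + 40*u - 7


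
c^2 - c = c*(c - 1)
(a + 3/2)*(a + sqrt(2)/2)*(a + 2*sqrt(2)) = a^3 + 3*a^2/2 + 5*sqrt(2)*a^2/2 + 2*a + 15*sqrt(2)*a/4 + 3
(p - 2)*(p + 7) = p^2 + 5*p - 14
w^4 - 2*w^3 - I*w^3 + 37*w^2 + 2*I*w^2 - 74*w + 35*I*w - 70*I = (w - 2)*(w - 7*I)*(w + I)*(w + 5*I)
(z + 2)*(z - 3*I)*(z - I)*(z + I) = z^4 + 2*z^3 - 3*I*z^3 + z^2 - 6*I*z^2 + 2*z - 3*I*z - 6*I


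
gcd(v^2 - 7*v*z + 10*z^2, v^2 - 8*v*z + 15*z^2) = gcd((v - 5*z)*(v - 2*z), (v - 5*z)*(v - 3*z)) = -v + 5*z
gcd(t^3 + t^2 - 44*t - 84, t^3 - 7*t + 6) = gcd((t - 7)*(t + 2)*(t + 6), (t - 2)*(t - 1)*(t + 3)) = 1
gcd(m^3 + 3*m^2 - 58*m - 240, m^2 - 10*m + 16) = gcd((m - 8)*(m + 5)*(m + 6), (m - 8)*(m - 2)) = m - 8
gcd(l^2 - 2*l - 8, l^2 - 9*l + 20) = l - 4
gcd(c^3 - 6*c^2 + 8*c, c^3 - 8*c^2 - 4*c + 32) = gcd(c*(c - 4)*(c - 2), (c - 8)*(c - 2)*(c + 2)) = c - 2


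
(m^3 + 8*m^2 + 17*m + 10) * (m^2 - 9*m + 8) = m^5 - m^4 - 47*m^3 - 79*m^2 + 46*m + 80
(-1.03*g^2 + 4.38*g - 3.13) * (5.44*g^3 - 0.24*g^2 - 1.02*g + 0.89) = -5.6032*g^5 + 24.0744*g^4 - 17.0278*g^3 - 4.6331*g^2 + 7.0908*g - 2.7857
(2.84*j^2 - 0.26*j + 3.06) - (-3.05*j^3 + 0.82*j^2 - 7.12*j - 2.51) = 3.05*j^3 + 2.02*j^2 + 6.86*j + 5.57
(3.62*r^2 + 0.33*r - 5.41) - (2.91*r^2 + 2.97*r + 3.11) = 0.71*r^2 - 2.64*r - 8.52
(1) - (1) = 0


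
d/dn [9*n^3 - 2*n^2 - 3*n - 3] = 27*n^2 - 4*n - 3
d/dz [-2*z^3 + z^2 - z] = -6*z^2 + 2*z - 1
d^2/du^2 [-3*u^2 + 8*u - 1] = -6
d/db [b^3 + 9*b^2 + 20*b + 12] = 3*b^2 + 18*b + 20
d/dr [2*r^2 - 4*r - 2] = 4*r - 4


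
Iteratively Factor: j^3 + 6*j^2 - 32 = (j + 4)*(j^2 + 2*j - 8) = (j + 4)^2*(j - 2)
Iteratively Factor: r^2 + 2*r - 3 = (r + 3)*(r - 1)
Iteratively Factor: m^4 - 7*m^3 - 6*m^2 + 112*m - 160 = (m - 2)*(m^3 - 5*m^2 - 16*m + 80) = (m - 4)*(m - 2)*(m^2 - m - 20) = (m - 4)*(m - 2)*(m + 4)*(m - 5)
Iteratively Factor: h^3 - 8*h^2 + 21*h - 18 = (h - 2)*(h^2 - 6*h + 9) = (h - 3)*(h - 2)*(h - 3)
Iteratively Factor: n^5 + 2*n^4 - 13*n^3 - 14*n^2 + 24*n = (n + 2)*(n^4 - 13*n^2 + 12*n) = (n + 2)*(n + 4)*(n^3 - 4*n^2 + 3*n) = n*(n + 2)*(n + 4)*(n^2 - 4*n + 3) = n*(n - 3)*(n + 2)*(n + 4)*(n - 1)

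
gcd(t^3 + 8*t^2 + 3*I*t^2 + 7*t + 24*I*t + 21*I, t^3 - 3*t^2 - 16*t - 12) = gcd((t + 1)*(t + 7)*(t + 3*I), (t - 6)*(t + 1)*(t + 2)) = t + 1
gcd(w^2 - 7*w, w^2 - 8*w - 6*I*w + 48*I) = 1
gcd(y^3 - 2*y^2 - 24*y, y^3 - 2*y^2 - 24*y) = y^3 - 2*y^2 - 24*y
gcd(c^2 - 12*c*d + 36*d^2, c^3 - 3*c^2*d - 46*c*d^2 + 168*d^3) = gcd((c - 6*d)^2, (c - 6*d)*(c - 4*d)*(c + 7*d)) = c - 6*d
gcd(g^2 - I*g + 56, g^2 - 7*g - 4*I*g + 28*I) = 1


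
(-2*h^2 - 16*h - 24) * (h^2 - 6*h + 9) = -2*h^4 - 4*h^3 + 54*h^2 - 216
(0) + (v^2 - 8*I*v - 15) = v^2 - 8*I*v - 15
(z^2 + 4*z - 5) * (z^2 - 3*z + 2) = z^4 + z^3 - 15*z^2 + 23*z - 10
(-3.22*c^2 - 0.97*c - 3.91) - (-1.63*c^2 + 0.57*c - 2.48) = -1.59*c^2 - 1.54*c - 1.43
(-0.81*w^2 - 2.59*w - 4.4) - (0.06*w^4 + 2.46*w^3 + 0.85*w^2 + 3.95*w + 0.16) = -0.06*w^4 - 2.46*w^3 - 1.66*w^2 - 6.54*w - 4.56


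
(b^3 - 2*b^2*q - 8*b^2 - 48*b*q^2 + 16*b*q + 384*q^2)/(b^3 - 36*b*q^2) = (-b^2 + 8*b*q + 8*b - 64*q)/(b*(-b + 6*q))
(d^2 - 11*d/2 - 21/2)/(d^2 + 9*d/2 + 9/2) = (d - 7)/(d + 3)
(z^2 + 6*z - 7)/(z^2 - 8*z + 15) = (z^2 + 6*z - 7)/(z^2 - 8*z + 15)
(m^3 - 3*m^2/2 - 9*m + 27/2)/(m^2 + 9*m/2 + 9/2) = (2*m^2 - 9*m + 9)/(2*m + 3)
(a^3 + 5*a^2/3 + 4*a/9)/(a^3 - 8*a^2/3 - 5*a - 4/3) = a*(3*a + 4)/(3*(a^2 - 3*a - 4))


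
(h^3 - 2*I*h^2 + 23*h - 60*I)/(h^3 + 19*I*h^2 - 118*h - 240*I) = (h^2 - 7*I*h - 12)/(h^2 + 14*I*h - 48)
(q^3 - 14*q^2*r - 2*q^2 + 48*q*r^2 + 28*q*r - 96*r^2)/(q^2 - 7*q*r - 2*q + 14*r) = (q^2 - 14*q*r + 48*r^2)/(q - 7*r)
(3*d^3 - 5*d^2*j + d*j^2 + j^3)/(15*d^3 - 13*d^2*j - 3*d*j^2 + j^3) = (d - j)/(5*d - j)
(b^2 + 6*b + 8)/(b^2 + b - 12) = (b + 2)/(b - 3)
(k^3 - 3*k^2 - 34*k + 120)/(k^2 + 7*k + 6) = (k^2 - 9*k + 20)/(k + 1)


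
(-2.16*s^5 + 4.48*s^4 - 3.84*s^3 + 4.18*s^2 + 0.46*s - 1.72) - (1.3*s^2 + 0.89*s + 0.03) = -2.16*s^5 + 4.48*s^4 - 3.84*s^3 + 2.88*s^2 - 0.43*s - 1.75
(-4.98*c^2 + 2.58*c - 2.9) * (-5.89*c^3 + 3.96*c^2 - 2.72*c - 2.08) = 29.3322*c^5 - 34.917*c^4 + 40.8434*c^3 - 8.1432*c^2 + 2.5216*c + 6.032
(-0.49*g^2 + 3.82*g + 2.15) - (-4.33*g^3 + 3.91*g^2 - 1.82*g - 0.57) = 4.33*g^3 - 4.4*g^2 + 5.64*g + 2.72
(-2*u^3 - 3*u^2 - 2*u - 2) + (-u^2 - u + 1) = -2*u^3 - 4*u^2 - 3*u - 1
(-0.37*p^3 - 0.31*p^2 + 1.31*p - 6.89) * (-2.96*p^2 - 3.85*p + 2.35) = 1.0952*p^5 + 2.3421*p^4 - 3.5536*p^3 + 14.6224*p^2 + 29.605*p - 16.1915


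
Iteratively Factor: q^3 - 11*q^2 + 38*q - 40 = (q - 2)*(q^2 - 9*q + 20) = (q - 5)*(q - 2)*(q - 4)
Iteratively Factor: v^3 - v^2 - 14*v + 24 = (v - 2)*(v^2 + v - 12) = (v - 2)*(v + 4)*(v - 3)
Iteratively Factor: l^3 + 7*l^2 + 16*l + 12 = (l + 3)*(l^2 + 4*l + 4) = (l + 2)*(l + 3)*(l + 2)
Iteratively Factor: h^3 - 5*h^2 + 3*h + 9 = (h + 1)*(h^2 - 6*h + 9) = (h - 3)*(h + 1)*(h - 3)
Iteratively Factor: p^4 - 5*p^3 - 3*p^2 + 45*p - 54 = (p - 2)*(p^3 - 3*p^2 - 9*p + 27) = (p - 3)*(p - 2)*(p^2 - 9) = (p - 3)*(p - 2)*(p + 3)*(p - 3)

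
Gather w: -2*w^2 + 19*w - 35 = -2*w^2 + 19*w - 35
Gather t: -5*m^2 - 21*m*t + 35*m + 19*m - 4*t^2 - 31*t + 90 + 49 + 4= -5*m^2 + 54*m - 4*t^2 + t*(-21*m - 31) + 143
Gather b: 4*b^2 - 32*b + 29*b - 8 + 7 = 4*b^2 - 3*b - 1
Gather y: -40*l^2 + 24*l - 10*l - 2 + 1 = -40*l^2 + 14*l - 1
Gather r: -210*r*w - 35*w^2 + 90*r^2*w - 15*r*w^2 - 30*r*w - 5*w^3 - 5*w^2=90*r^2*w + r*(-15*w^2 - 240*w) - 5*w^3 - 40*w^2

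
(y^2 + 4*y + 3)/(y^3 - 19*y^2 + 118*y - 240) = (y^2 + 4*y + 3)/(y^3 - 19*y^2 + 118*y - 240)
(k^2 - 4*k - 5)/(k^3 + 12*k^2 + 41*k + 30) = (k - 5)/(k^2 + 11*k + 30)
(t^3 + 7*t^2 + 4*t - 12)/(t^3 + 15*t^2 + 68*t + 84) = (t - 1)/(t + 7)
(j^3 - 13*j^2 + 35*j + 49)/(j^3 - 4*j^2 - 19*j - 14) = (j - 7)/(j + 2)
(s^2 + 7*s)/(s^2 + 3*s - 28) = s/(s - 4)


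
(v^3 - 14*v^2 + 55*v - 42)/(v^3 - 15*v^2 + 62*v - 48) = (v - 7)/(v - 8)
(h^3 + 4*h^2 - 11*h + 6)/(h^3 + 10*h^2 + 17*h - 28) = (h^2 + 5*h - 6)/(h^2 + 11*h + 28)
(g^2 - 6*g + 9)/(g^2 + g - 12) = (g - 3)/(g + 4)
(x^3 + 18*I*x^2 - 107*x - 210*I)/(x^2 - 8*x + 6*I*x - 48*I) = (x^2 + 12*I*x - 35)/(x - 8)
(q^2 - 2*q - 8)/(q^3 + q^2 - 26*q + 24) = (q + 2)/(q^2 + 5*q - 6)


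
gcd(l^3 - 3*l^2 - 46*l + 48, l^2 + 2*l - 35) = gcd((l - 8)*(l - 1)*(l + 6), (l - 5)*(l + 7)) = 1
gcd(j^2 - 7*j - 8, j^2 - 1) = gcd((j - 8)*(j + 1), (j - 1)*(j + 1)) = j + 1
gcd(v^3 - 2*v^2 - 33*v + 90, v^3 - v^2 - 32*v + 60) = v^2 + v - 30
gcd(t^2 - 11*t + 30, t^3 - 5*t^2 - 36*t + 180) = t^2 - 11*t + 30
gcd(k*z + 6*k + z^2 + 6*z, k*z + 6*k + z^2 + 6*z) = k*z + 6*k + z^2 + 6*z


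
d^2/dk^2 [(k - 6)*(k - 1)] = 2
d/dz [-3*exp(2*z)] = -6*exp(2*z)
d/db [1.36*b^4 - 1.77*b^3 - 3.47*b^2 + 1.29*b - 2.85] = 5.44*b^3 - 5.31*b^2 - 6.94*b + 1.29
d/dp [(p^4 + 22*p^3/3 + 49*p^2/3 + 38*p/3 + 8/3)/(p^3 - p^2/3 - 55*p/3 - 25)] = (9*p^6 - 6*p^5 - 664*p^4 - 3548*p^3 - 7679*p^2 - 7334*p - 2410)/(9*p^6 - 6*p^5 - 329*p^4 - 340*p^3 + 3175*p^2 + 8250*p + 5625)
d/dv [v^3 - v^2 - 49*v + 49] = 3*v^2 - 2*v - 49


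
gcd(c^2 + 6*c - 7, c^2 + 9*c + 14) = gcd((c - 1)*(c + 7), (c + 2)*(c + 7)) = c + 7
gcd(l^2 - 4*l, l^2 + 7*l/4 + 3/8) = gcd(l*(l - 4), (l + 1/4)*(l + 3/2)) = 1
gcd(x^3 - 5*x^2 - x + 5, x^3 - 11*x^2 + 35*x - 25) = x^2 - 6*x + 5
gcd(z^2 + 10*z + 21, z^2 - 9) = z + 3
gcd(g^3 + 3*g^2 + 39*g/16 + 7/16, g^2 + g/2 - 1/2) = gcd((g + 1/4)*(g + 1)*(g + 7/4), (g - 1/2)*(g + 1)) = g + 1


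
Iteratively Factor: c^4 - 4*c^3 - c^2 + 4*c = (c + 1)*(c^3 - 5*c^2 + 4*c) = (c - 1)*(c + 1)*(c^2 - 4*c) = c*(c - 1)*(c + 1)*(c - 4)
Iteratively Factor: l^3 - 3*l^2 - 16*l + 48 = (l - 4)*(l^2 + l - 12) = (l - 4)*(l - 3)*(l + 4)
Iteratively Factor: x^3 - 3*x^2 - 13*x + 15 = (x - 5)*(x^2 + 2*x - 3) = (x - 5)*(x + 3)*(x - 1)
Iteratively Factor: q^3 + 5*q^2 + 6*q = (q)*(q^2 + 5*q + 6) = q*(q + 2)*(q + 3)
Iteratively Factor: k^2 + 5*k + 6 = (k + 2)*(k + 3)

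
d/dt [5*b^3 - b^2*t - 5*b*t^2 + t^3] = -b^2 - 10*b*t + 3*t^2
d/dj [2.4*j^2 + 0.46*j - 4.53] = 4.8*j + 0.46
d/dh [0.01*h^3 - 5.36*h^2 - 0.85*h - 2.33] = 0.03*h^2 - 10.72*h - 0.85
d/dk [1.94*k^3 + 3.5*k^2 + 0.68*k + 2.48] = 5.82*k^2 + 7.0*k + 0.68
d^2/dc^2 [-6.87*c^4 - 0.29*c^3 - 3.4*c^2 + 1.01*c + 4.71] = -82.44*c^2 - 1.74*c - 6.8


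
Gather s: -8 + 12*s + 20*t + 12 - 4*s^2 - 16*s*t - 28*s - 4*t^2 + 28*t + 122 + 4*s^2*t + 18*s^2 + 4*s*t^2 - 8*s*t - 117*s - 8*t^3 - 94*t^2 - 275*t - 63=s^2*(4*t + 14) + s*(4*t^2 - 24*t - 133) - 8*t^3 - 98*t^2 - 227*t + 63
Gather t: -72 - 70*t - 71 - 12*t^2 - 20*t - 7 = -12*t^2 - 90*t - 150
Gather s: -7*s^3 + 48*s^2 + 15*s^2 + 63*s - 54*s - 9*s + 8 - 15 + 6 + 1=-7*s^3 + 63*s^2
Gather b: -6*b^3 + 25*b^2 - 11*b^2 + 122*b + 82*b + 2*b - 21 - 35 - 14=-6*b^3 + 14*b^2 + 206*b - 70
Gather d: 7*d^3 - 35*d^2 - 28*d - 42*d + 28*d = 7*d^3 - 35*d^2 - 42*d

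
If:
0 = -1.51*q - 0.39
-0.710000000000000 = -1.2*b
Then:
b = 0.59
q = -0.26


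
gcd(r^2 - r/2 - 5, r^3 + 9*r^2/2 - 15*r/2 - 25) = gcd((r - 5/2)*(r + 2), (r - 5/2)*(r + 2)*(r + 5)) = r^2 - r/2 - 5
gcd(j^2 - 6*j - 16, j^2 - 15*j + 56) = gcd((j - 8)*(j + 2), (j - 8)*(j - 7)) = j - 8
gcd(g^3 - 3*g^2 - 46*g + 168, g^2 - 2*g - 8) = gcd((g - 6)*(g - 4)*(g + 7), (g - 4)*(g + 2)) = g - 4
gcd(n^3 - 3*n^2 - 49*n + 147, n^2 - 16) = 1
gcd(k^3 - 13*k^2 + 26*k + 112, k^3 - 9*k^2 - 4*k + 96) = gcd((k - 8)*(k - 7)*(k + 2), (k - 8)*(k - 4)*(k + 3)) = k - 8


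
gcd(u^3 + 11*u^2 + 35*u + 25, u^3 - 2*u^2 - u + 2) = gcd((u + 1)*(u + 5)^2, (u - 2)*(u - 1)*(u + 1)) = u + 1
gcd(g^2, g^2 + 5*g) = g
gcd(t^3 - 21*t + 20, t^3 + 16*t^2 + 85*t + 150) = t + 5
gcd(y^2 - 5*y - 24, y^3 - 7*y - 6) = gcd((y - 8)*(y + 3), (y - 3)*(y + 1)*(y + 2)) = 1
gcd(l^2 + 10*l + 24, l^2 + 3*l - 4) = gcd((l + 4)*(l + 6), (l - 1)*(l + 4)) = l + 4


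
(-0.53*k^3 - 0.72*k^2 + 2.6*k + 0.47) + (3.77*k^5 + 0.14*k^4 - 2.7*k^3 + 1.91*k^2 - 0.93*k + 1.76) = 3.77*k^5 + 0.14*k^4 - 3.23*k^3 + 1.19*k^2 + 1.67*k + 2.23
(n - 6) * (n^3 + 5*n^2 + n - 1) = n^4 - n^3 - 29*n^2 - 7*n + 6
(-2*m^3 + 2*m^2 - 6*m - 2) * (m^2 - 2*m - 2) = -2*m^5 + 6*m^4 - 6*m^3 + 6*m^2 + 16*m + 4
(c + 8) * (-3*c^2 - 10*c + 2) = -3*c^3 - 34*c^2 - 78*c + 16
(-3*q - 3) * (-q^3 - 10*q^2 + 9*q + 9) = 3*q^4 + 33*q^3 + 3*q^2 - 54*q - 27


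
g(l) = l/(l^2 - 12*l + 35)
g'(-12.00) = 0.00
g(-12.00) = -0.04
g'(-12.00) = 0.00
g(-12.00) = -0.04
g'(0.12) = 0.03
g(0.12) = 0.00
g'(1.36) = 0.08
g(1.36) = 0.07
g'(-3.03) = 0.00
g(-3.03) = -0.04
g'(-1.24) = 0.01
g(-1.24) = -0.02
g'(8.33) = -1.75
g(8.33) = 1.88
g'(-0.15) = 0.03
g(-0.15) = -0.00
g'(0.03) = 0.03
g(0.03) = 0.00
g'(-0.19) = 0.03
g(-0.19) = -0.01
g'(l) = l*(12 - 2*l)/(l^2 - 12*l + 35)^2 + 1/(l^2 - 12*l + 35)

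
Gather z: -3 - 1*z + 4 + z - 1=0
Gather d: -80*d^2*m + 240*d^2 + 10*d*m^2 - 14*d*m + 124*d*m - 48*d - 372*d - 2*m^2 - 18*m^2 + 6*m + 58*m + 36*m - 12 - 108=d^2*(240 - 80*m) + d*(10*m^2 + 110*m - 420) - 20*m^2 + 100*m - 120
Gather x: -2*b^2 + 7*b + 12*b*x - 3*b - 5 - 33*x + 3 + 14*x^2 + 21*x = -2*b^2 + 4*b + 14*x^2 + x*(12*b - 12) - 2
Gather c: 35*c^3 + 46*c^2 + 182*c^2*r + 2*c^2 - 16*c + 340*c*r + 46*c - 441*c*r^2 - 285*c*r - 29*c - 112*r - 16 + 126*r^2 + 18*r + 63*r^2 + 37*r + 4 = 35*c^3 + c^2*(182*r + 48) + c*(-441*r^2 + 55*r + 1) + 189*r^2 - 57*r - 12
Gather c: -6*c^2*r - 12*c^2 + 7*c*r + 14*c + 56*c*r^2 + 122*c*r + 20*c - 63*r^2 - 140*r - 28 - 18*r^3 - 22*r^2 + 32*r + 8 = c^2*(-6*r - 12) + c*(56*r^2 + 129*r + 34) - 18*r^3 - 85*r^2 - 108*r - 20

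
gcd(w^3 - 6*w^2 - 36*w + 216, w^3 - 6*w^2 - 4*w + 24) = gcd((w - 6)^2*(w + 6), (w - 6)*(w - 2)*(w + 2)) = w - 6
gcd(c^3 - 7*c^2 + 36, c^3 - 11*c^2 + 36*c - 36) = c^2 - 9*c + 18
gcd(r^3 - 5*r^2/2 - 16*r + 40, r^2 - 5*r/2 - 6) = r - 4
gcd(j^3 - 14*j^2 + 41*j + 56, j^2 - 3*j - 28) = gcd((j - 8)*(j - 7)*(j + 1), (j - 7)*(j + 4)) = j - 7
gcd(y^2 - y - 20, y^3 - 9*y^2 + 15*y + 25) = y - 5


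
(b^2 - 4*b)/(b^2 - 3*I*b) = (b - 4)/(b - 3*I)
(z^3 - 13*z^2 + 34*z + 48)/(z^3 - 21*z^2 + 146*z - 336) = (z + 1)/(z - 7)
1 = 1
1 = 1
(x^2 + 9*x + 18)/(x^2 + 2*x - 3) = (x + 6)/(x - 1)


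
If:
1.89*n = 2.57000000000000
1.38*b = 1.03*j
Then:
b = 0.746376811594203*j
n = 1.36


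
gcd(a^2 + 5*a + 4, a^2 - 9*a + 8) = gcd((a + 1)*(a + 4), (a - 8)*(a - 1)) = 1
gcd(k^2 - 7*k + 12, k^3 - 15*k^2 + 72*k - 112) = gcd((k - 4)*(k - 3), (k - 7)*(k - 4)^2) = k - 4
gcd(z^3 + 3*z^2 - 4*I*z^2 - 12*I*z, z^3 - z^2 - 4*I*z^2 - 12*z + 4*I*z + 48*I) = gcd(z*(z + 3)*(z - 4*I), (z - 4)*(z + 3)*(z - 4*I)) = z^2 + z*(3 - 4*I) - 12*I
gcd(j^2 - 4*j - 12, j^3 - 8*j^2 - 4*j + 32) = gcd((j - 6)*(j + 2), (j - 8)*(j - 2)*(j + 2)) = j + 2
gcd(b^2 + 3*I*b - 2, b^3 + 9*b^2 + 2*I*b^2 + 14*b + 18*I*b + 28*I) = b + 2*I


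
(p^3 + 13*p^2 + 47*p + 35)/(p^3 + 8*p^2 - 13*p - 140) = (p + 1)/(p - 4)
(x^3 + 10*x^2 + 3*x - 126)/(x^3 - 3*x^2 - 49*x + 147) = (x + 6)/(x - 7)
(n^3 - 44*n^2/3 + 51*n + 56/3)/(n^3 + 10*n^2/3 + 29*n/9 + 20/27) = 9*(n^2 - 15*n + 56)/(9*n^2 + 27*n + 20)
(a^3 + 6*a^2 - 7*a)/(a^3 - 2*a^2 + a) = (a + 7)/(a - 1)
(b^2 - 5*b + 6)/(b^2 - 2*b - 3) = (b - 2)/(b + 1)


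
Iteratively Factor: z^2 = (z)*(z)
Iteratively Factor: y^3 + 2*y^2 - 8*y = (y - 2)*(y^2 + 4*y) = (y - 2)*(y + 4)*(y)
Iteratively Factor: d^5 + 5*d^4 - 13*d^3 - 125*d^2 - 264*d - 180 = (d + 3)*(d^4 + 2*d^3 - 19*d^2 - 68*d - 60) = (d + 3)^2*(d^3 - d^2 - 16*d - 20) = (d + 2)*(d + 3)^2*(d^2 - 3*d - 10) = (d - 5)*(d + 2)*(d + 3)^2*(d + 2)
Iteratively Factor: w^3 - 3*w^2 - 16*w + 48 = (w - 4)*(w^2 + w - 12) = (w - 4)*(w - 3)*(w + 4)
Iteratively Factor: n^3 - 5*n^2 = (n)*(n^2 - 5*n) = n*(n - 5)*(n)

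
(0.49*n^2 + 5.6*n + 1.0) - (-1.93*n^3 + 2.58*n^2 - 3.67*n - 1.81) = 1.93*n^3 - 2.09*n^2 + 9.27*n + 2.81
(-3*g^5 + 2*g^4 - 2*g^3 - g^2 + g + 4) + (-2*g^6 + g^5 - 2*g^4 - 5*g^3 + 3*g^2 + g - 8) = -2*g^6 - 2*g^5 - 7*g^3 + 2*g^2 + 2*g - 4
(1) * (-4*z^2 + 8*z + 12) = -4*z^2 + 8*z + 12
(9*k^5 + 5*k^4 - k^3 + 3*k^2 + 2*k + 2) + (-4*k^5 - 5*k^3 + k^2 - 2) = 5*k^5 + 5*k^4 - 6*k^3 + 4*k^2 + 2*k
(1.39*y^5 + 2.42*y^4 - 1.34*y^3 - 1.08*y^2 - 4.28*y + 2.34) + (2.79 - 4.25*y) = 1.39*y^5 + 2.42*y^4 - 1.34*y^3 - 1.08*y^2 - 8.53*y + 5.13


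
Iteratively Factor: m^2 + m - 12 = (m - 3)*(m + 4)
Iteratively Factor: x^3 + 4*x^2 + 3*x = (x + 3)*(x^2 + x) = (x + 1)*(x + 3)*(x)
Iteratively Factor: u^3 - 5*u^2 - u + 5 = (u + 1)*(u^2 - 6*u + 5) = (u - 5)*(u + 1)*(u - 1)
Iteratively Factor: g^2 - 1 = (g + 1)*(g - 1)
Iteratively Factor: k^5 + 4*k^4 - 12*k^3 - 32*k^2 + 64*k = (k - 2)*(k^4 + 6*k^3 - 32*k) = (k - 2)^2*(k^3 + 8*k^2 + 16*k) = (k - 2)^2*(k + 4)*(k^2 + 4*k) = (k - 2)^2*(k + 4)^2*(k)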